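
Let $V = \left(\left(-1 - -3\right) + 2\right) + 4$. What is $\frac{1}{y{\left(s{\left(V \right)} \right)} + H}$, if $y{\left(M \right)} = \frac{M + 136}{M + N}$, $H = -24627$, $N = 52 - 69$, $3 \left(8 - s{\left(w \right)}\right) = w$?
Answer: $- \frac{35}{862369} \approx -4.0586 \cdot 10^{-5}$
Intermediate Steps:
$V = 8$ ($V = \left(\left(-1 + 3\right) + 2\right) + 4 = \left(2 + 2\right) + 4 = 4 + 4 = 8$)
$s{\left(w \right)} = 8 - \frac{w}{3}$
$N = -17$
$y{\left(M \right)} = \frac{136 + M}{-17 + M}$ ($y{\left(M \right)} = \frac{M + 136}{M - 17} = \frac{136 + M}{-17 + M}$)
$\frac{1}{y{\left(s{\left(V \right)} \right)} + H} = \frac{1}{\frac{136 + \left(8 - \frac{8}{3}\right)}{-17 + \left(8 - \frac{8}{3}\right)} - 24627} = \frac{1}{\frac{136 + \frac{16}{3}}{-17 + \frac{16}{3}} - 24627} = \frac{1}{\frac{1}{- \frac{35}{3}} \cdot \frac{424}{3} - 24627} = \frac{1}{\left(- \frac{3}{35}\right) \frac{424}{3} - 24627} = \frac{1}{- \frac{424}{35} - 24627} = \frac{1}{- \frac{862369}{35}} = - \frac{35}{862369}$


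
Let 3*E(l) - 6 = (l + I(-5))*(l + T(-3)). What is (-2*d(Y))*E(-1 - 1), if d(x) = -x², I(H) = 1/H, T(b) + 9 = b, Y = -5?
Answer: 1840/3 ≈ 613.33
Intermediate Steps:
T(b) = -9 + b
E(l) = 2 + (-12 + l)*(-⅕ + l)/3 (E(l) = 2 + ((l + 1/(-5))*(l + (-9 - 3)))/3 = 2 + ((l - ⅕)*(l - 12))/3 = 2 + ((-⅕ + l)*(-12 + l))/3 = 2 + ((-12 + l)*(-⅕ + l))/3 = 2 + (-12 + l)*(-⅕ + l)/3)
(-2*d(Y))*E(-1 - 1) = (-(-2)*(-5)²)*(14/5 - 61*(-1 - 1)/15 + (-1 - 1)²/3) = (-(-2)*25)*(14/5 - 61/15*(-2) + (⅓)*(-2)²) = (-2*(-25))*(14/5 + 122/15 + (⅓)*4) = 50*(14/5 + 122/15 + 4/3) = 50*(184/15) = 1840/3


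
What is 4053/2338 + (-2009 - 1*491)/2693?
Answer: 724247/899462 ≈ 0.80520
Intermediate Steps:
4053/2338 + (-2009 - 1*491)/2693 = 4053*(1/2338) + (-2009 - 491)*(1/2693) = 579/334 - 2500*1/2693 = 579/334 - 2500/2693 = 724247/899462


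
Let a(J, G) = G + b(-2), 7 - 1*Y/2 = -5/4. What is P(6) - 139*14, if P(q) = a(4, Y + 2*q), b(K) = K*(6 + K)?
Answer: -3851/2 ≈ -1925.5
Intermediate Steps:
Y = 33/2 (Y = 14 - (-10)/4 = 14 - 2*(-5/4) = 14 + 5/2 = 33/2 ≈ 16.500)
a(J, G) = -8 + G (a(J, G) = G - 2*(6 - 2) = G - 2*4 = G - 8 = -8 + G)
P(q) = 17/2 + 2*q (P(q) = -8 + (33/2 + 2*q) = 17/2 + 2*q)
P(6) - 139*14 = (17/2 + 2*6) - 139*14 = (17/2 + 12) - 1946 = 41/2 - 1946 = -3851/2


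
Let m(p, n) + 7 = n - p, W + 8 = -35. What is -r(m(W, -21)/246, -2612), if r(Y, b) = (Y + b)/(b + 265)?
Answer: -214179/192454 ≈ -1.1129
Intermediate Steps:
W = -43 (W = -8 - 35 = -43)
m(p, n) = -7 + n - p (m(p, n) = -7 + (n - p) = -7 + n - p)
r(Y, b) = (Y + b)/(265 + b)
-r(m(W, -21)/246, -2612) = -((-7 - 21 - 1*(-43))/246 - 2612)/(265 - 2612) = -((-7 - 21 + 43)*(1/246) - 2612)/(-2347) = -(-1)*(15*(1/246) - 2612)/2347 = -(-1)*(5/82 - 2612)/2347 = -(-1)*(-214179)/(2347*82) = -1*214179/192454 = -214179/192454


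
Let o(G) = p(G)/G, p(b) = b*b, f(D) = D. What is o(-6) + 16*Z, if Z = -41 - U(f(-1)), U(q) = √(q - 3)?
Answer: -662 - 32*I ≈ -662.0 - 32.0*I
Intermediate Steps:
p(b) = b²
U(q) = √(-3 + q)
o(G) = G (o(G) = G²/G = G)
Z = -41 - 2*I (Z = -41 - √(-3 - 1) = -41 - √(-4) = -41 - 2*I ≈ -41.0 - 2.0*I)
o(-6) + 16*Z = -6 + 16*(-41 - 2*I) = -6 + (-656 - 32*I) = -662 - 32*I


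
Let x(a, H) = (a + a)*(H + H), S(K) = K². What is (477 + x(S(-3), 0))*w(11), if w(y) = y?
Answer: 5247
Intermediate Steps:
x(a, H) = 4*H*a (x(a, H) = (2*a)*(2*H) = 4*H*a)
(477 + x(S(-3), 0))*w(11) = (477 + 4*0*(-3)²)*11 = (477 + 4*0*9)*11 = (477 + 0)*11 = 477*11 = 5247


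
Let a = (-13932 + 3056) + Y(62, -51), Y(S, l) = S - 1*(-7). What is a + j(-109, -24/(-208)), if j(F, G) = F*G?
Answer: -281309/26 ≈ -10820.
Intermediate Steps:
Y(S, l) = 7 + S (Y(S, l) = S + 7 = 7 + S)
a = -10807 (a = (-13932 + 3056) + (7 + 62) = -10876 + 69 = -10807)
a + j(-109, -24/(-208)) = -10807 - (-2616)/(-208) = -10807 - (-2616)*(-1)/208 = -10807 - 109*3/26 = -10807 - 327/26 = -281309/26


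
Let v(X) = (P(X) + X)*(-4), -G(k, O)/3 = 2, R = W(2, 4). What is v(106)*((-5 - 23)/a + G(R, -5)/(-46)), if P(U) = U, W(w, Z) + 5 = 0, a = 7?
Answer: 75472/23 ≈ 3281.4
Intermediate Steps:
W(w, Z) = -5 (W(w, Z) = -5 + 0 = -5)
R = -5
G(k, O) = -6 (G(k, O) = -3*2 = -6)
v(X) = -8*X (v(X) = (X + X)*(-4) = (2*X)*(-4) = -8*X)
v(106)*((-5 - 23)/a + G(R, -5)/(-46)) = (-8*106)*((-5 - 23)/7 - 6/(-46)) = -848*(-28*1/7 - 6*(-1/46)) = -848*(-4 + 3/23) = -848*(-89/23) = 75472/23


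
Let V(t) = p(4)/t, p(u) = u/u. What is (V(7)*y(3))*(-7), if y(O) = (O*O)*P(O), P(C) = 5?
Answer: -45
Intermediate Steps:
p(u) = 1
V(t) = 1/t
y(O) = 5*O² (y(O) = (O*O)*5 = O²*5 = 5*O²)
(V(7)*y(3))*(-7) = ((5*3²)/7)*(-7) = ((5*9)/7)*(-7) = ((⅐)*45)*(-7) = (45/7)*(-7) = -45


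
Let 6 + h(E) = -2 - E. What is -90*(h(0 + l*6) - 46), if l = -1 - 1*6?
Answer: 1080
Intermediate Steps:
l = -7 (l = -1 - 6 = -7)
h(E) = -8 - E (h(E) = -6 + (-2 - E) = -8 - E)
-90*(h(0 + l*6) - 46) = -90*((-8 - (0 - 7*6)) - 46) = -90*((-8 - (0 - 42)) - 46) = -90*((-8 - 1*(-42)) - 46) = -90*((-8 + 42) - 46) = -90*(34 - 46) = -90*(-12) = 1080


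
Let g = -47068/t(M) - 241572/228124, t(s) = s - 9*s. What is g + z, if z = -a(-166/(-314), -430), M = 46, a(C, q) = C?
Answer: 2537862141/20091604 ≈ 126.31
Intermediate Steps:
z = -83/157 (z = -(-166)/(-314) = -(-166)*(-1)/314 = -1*83/157 = -83/157 ≈ -0.52866)
t(s) = -8*s
g = 16232381/127972 (g = -47068/((-8*46)) - 241572/228124 = -47068/(-368) - 241572*1/228124 = -47068*(-1/368) - 1473/1391 = 11767/92 - 1473/1391 = 16232381/127972 ≈ 126.84)
g + z = 16232381/127972 - 83/157 = 2537862141/20091604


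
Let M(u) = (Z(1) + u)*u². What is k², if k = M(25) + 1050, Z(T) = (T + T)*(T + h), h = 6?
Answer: 646430625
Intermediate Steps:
Z(T) = 2*T*(6 + T) (Z(T) = (T + T)*(T + 6) = (2*T)*(6 + T) = 2*T*(6 + T))
M(u) = u²*(14 + u) (M(u) = (2*1*(6 + 1) + u)*u² = (2*1*7 + u)*u² = (14 + u)*u² = u²*(14 + u))
k = 25425 (k = 25²*(14 + 25) + 1050 = 625*39 + 1050 = 24375 + 1050 = 25425)
k² = 25425² = 646430625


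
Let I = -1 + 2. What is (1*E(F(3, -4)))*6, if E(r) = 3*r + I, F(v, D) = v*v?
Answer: 168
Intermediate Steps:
F(v, D) = v²
I = 1
E(r) = 1 + 3*r (E(r) = 3*r + 1 = 1 + 3*r)
(1*E(F(3, -4)))*6 = (1*(1 + 3*3²))*6 = (1*(1 + 3*9))*6 = (1*(1 + 27))*6 = (1*28)*6 = 28*6 = 168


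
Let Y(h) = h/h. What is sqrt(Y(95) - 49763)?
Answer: I*sqrt(49762) ≈ 223.07*I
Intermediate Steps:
Y(h) = 1
sqrt(Y(95) - 49763) = sqrt(1 - 49763) = sqrt(-49762) = I*sqrt(49762)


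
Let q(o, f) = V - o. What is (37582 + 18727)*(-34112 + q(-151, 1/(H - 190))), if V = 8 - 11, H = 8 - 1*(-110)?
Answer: -1912478876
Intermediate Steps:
H = 118 (H = 8 + 110 = 118)
V = -3
q(o, f) = -3 - o
(37582 + 18727)*(-34112 + q(-151, 1/(H - 190))) = (37582 + 18727)*(-34112 + (-3 - 1*(-151))) = 56309*(-34112 + (-3 + 151)) = 56309*(-34112 + 148) = 56309*(-33964) = -1912478876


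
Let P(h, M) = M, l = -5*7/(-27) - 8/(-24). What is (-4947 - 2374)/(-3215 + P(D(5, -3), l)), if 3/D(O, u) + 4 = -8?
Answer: 197667/86761 ≈ 2.2783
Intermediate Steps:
D(O, u) = -¼ (D(O, u) = 3/(-4 - 8) = 3/(-12) = 3*(-1/12) = -¼)
l = 44/27 (l = -35*(-1/27) - 8*(-1/24) = 35/27 + ⅓ = 44/27 ≈ 1.6296)
(-4947 - 2374)/(-3215 + P(D(5, -3), l)) = (-4947 - 2374)/(-3215 + 44/27) = -7321/(-86761/27) = -7321*(-27/86761) = 197667/86761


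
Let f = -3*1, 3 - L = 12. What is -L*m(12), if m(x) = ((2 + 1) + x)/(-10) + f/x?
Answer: -63/4 ≈ -15.750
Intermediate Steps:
L = -9 (L = 3 - 1*12 = 3 - 12 = -9)
f = -3
m(x) = -3/10 - 3/x - x/10 (m(x) = ((2 + 1) + x)/(-10) - 3/x = (3 + x)*(-⅒) - 3/x = (-3/10 - x/10) - 3/x = -3/10 - 3/x - x/10)
-L*m(12) = -(-9)*(⅒)*(-30 - 1*12*(3 + 12))/12 = -(-9)*(⅒)*(1/12)*(-30 - 1*12*15) = -(-9)*(⅒)*(1/12)*(-30 - 180) = -(-9)*(⅒)*(1/12)*(-210) = -(-9)*(-7)/4 = -1*63/4 = -63/4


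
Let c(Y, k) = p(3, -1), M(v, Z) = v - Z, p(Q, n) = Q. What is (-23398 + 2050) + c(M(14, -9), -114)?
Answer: -21345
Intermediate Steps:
c(Y, k) = 3
(-23398 + 2050) + c(M(14, -9), -114) = (-23398 + 2050) + 3 = -21348 + 3 = -21345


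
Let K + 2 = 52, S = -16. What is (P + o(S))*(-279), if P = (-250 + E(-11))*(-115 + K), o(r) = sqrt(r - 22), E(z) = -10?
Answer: -4715100 - 279*I*sqrt(38) ≈ -4.7151e+6 - 1719.9*I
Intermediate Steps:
K = 50 (K = -2 + 52 = 50)
o(r) = sqrt(-22 + r)
P = 16900 (P = (-250 - 10)*(-115 + 50) = -260*(-65) = 16900)
(P + o(S))*(-279) = (16900 + sqrt(-22 - 16))*(-279) = (16900 + sqrt(-38))*(-279) = (16900 + I*sqrt(38))*(-279) = -4715100 - 279*I*sqrt(38)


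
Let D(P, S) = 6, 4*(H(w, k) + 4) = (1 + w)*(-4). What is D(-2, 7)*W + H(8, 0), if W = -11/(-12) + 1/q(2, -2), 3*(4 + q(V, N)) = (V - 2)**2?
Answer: -9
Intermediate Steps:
q(V, N) = -4 + (-2 + V)**2/3 (q(V, N) = -4 + (V - 2)**2/3 = -4 + (-2 + V)**2/3)
W = 2/3 (W = -11/(-12) + 1/(-4 + (-2 + 2)**2/3) = -11*(-1/12) + 1/(-4 + (1/3)*0**2) = 11/12 + 1/(-4 + (1/3)*0) = 11/12 + 1/(-4 + 0) = 11/12 + 1/(-4) = 11/12 + 1*(-1/4) = 11/12 - 1/4 = 2/3 ≈ 0.66667)
H(w, k) = -5 - w (H(w, k) = -4 + ((1 + w)*(-4))/4 = -4 + (-4 - 4*w)/4 = -4 + (-1 - w) = -5 - w)
D(-2, 7)*W + H(8, 0) = 6*(2/3) + (-5 - 1*8) = 4 + (-5 - 8) = 4 - 13 = -9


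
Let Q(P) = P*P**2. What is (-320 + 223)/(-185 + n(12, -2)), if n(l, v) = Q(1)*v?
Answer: 97/187 ≈ 0.51872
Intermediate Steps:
Q(P) = P**3
n(l, v) = v (n(l, v) = 1**3*v = 1*v = v)
(-320 + 223)/(-185 + n(12, -2)) = (-320 + 223)/(-185 - 2) = -97/(-187) = -97*(-1/187) = 97/187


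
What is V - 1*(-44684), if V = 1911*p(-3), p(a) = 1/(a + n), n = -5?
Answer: 355561/8 ≈ 44445.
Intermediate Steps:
p(a) = 1/(-5 + a) (p(a) = 1/(a - 5) = 1/(-5 + a))
V = -1911/8 (V = 1911/(-5 - 3) = 1911/(-8) = 1911*(-⅛) = -1911/8 ≈ -238.88)
V - 1*(-44684) = -1911/8 - 1*(-44684) = -1911/8 + 44684 = 355561/8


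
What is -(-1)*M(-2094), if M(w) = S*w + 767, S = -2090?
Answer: 4377227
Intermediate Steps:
M(w) = 767 - 2090*w (M(w) = -2090*w + 767 = 767 - 2090*w)
-(-1)*M(-2094) = -(-1)*(767 - 2090*(-2094)) = -(-1)*(767 + 4376460) = -(-1)*4377227 = -1*(-4377227) = 4377227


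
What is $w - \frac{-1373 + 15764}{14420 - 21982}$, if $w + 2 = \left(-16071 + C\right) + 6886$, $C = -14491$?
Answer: $- \frac{179038645}{7562} \approx -23676.0$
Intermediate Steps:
$w = -23678$ ($w = -2 + \left(\left(-16071 - 14491\right) + 6886\right) = -2 + \left(-30562 + 6886\right) = -2 - 23676 = -23678$)
$w - \frac{-1373 + 15764}{14420 - 21982} = -23678 - \frac{-1373 + 15764}{14420 - 21982} = -23678 - \frac{14391}{-7562} = -23678 - 14391 \left(- \frac{1}{7562}\right) = -23678 - - \frac{14391}{7562} = -23678 + \frac{14391}{7562} = - \frac{179038645}{7562}$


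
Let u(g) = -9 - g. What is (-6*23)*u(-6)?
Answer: 414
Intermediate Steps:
(-6*23)*u(-6) = (-6*23)*(-9 - 1*(-6)) = -138*(-9 + 6) = -138*(-3) = 414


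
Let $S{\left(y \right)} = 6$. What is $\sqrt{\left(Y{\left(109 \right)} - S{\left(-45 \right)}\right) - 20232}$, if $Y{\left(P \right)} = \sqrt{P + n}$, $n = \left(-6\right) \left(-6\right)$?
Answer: $\sqrt{-20238 + \sqrt{145}} \approx 142.22 i$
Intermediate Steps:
$n = 36$
$Y{\left(P \right)} = \sqrt{36 + P}$ ($Y{\left(P \right)} = \sqrt{P + 36} = \sqrt{36 + P}$)
$\sqrt{\left(Y{\left(109 \right)} - S{\left(-45 \right)}\right) - 20232} = \sqrt{\left(\sqrt{36 + 109} - 6\right) - 20232} = \sqrt{\left(\sqrt{145} - 6\right) - 20232} = \sqrt{\left(-6 + \sqrt{145}\right) - 20232} = \sqrt{-20238 + \sqrt{145}}$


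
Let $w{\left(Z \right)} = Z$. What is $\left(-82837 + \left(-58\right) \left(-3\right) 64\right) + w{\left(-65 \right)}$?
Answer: $-71766$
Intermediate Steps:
$\left(-82837 + \left(-58\right) \left(-3\right) 64\right) + w{\left(-65 \right)} = \left(-82837 + \left(-58\right) \left(-3\right) 64\right) - 65 = \left(-82837 + 174 \cdot 64\right) - 65 = \left(-82837 + 11136\right) - 65 = -71701 - 65 = -71766$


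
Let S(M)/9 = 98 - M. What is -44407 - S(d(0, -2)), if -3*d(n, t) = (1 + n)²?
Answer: -45292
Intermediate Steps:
d(n, t) = -(1 + n)²/3
S(M) = 882 - 9*M (S(M) = 9*(98 - M) = 882 - 9*M)
-44407 - S(d(0, -2)) = -44407 - (882 - (-3)*(1 + 0)²) = -44407 - (882 - (-3)*1²) = -44407 - (882 - (-3)) = -44407 - (882 - 9*(-⅓)) = -44407 - (882 + 3) = -44407 - 1*885 = -44407 - 885 = -45292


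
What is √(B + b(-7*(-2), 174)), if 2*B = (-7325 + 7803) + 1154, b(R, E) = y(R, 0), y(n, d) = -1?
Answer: √815 ≈ 28.548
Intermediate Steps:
b(R, E) = -1
B = 816 (B = ((-7325 + 7803) + 1154)/2 = (478 + 1154)/2 = (½)*1632 = 816)
√(B + b(-7*(-2), 174)) = √(816 - 1) = √815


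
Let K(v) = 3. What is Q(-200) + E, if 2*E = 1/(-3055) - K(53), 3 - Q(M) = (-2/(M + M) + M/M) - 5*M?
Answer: -122139531/122200 ≈ -999.50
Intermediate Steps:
Q(M) = 2 + 1/M + 5*M (Q(M) = 3 - ((-2/(M + M) + M/M) - 5*M) = 3 - ((-2*1/(2*M) + 1) - 5*M) = 3 - ((-1/M + 1) - 5*M) = 3 - ((1 - 1/M) - 5*M) = 3 - (1 - 1/M - 5*M) = 3 + (-1 + 1/M + 5*M) = 2 + 1/M + 5*M)
E = -4583/3055 (E = (1/(-3055) - 1*3)/2 = (-1/3055 - 3)/2 = (½)*(-9166/3055) = -4583/3055 ≈ -1.5002)
Q(-200) + E = (2 + 1/(-200) + 5*(-200)) - 4583/3055 = (2 - 1/200 - 1000) - 4583/3055 = -199601/200 - 4583/3055 = -122139531/122200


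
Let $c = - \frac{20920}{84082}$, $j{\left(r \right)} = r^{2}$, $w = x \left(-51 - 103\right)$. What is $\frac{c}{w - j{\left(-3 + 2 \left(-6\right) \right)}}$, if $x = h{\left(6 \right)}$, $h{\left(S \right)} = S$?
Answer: $\frac{10460}{48305109} \approx 0.00021654$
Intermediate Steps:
$x = 6$
$w = -924$ ($w = 6 \left(-51 - 103\right) = 6 \left(-154\right) = -924$)
$c = - \frac{10460}{42041}$ ($c = \left(-20920\right) \frac{1}{84082} = - \frac{10460}{42041} \approx -0.2488$)
$\frac{c}{w - j{\left(-3 + 2 \left(-6\right) \right)}} = - \frac{10460}{42041 \left(-924 - \left(-3 + 2 \left(-6\right)\right)^{2}\right)} = - \frac{10460}{42041 \left(-924 - \left(-3 - 12\right)^{2}\right)} = - \frac{10460}{42041 \left(-924 - \left(-15\right)^{2}\right)} = - \frac{10460}{42041 \left(-924 - 225\right)} = - \frac{10460}{42041 \left(-1149\right)} = \left(- \frac{10460}{42041}\right) \left(- \frac{1}{1149}\right) = \frac{10460}{48305109}$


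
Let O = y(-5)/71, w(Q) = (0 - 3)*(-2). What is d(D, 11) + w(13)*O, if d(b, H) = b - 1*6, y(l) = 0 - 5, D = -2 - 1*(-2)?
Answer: -456/71 ≈ -6.4225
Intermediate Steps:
D = 0 (D = -2 + 2 = 0)
y(l) = -5
w(Q) = 6 (w(Q) = -3*(-2) = 6)
d(b, H) = -6 + b (d(b, H) = b - 6 = -6 + b)
O = -5/71 ≈ -0.070423
d(D, 11) + w(13)*O = (-6 + 0) + 6*(-5/71) = -6 - 30/71 = -456/71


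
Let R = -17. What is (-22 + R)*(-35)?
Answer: 1365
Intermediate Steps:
(-22 + R)*(-35) = (-22 - 17)*(-35) = -39*(-35) = 1365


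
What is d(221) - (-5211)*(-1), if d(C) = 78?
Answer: -5133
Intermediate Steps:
d(221) - (-5211)*(-1) = 78 - (-5211)*(-1) = 78 - 1737*3 = 78 - 5211 = -5133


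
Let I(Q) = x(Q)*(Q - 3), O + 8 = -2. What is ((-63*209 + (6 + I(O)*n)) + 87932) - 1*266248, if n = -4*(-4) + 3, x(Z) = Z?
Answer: -189007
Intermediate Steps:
n = 19 (n = 16 + 3 = 19)
O = -10 (O = -8 - 2 = -10)
I(Q) = Q*(-3 + Q) (I(Q) = Q*(Q - 3) = Q*(-3 + Q))
((-63*209 + (6 + I(O)*n)) + 87932) - 1*266248 = ((-63*209 + (6 - 10*(-3 - 10)*19)) + 87932) - 1*266248 = ((-13167 + (6 - 10*(-13)*19)) + 87932) - 266248 = ((-13167 + (6 + 130*19)) + 87932) - 266248 = ((-13167 + (6 + 2470)) + 87932) - 266248 = ((-13167 + 2476) + 87932) - 266248 = (-10691 + 87932) - 266248 = 77241 - 266248 = -189007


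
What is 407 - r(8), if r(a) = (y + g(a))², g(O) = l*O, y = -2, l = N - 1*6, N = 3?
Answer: -269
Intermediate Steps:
l = -3 (l = 3 - 1*6 = 3 - 6 = -3)
g(O) = -3*O
r(a) = (-2 - 3*a)²
407 - r(8) = 407 - (2 + 3*8)² = 407 - (2 + 24)² = 407 - 1*26² = 407 - 1*676 = 407 - 676 = -269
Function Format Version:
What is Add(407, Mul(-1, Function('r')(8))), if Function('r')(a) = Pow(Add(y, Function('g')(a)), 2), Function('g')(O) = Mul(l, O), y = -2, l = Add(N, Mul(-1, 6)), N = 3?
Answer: -269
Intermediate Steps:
l = -3 (l = Add(3, Mul(-1, 6)) = Add(3, -6) = -3)
Function('g')(O) = Mul(-3, O)
Function('r')(a) = Pow(Add(-2, Mul(-3, a)), 2)
Add(407, Mul(-1, Function('r')(8))) = Add(407, Mul(-1, Pow(Add(2, Mul(3, 8)), 2))) = Add(407, Mul(-1, Pow(Add(2, 24), 2))) = Add(407, Mul(-1, Pow(26, 2))) = Add(407, Mul(-1, 676)) = Add(407, -676) = -269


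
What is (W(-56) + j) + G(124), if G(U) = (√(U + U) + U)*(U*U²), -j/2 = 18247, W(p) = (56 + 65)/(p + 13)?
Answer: 10164549805/43 + 3813248*√62 ≈ 2.6641e+8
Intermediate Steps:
W(p) = 121/(13 + p)
j = -36494 (j = -2*18247 = -36494)
G(U) = U³*(U + √2*√U) (G(U) = (√(2*U) + U)*U³ = (√2*√U + U)*U³ = (U + √2*√U)*U³ = U³*(U + √2*√U))
(W(-56) + j) + G(124) = (121/(13 - 56) - 36494) + (124⁴ + √2*124^(7/2)) = (121/(-43) - 36494) + (236421376 + √2*(3813248*√31)) = (121*(-1/43) - 36494) + (236421376 + 3813248*√62) = (-121/43 - 36494) + (236421376 + 3813248*√62) = -1569363/43 + (236421376 + 3813248*√62) = 10164549805/43 + 3813248*√62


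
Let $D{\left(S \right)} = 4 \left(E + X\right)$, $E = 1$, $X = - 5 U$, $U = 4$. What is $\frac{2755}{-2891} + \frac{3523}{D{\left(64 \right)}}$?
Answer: $- \frac{10394373}{219716} \approx -47.308$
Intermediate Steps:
$X = -20$ ($X = \left(-5\right) 4 = -20$)
$D{\left(S \right)} = -76$ ($D{\left(S \right)} = 4 \left(1 - 20\right) = 4 \left(-19\right) = -76$)
$\frac{2755}{-2891} + \frac{3523}{D{\left(64 \right)}} = \frac{2755}{-2891} + \frac{3523}{-76} = 2755 \left(- \frac{1}{2891}\right) + 3523 \left(- \frac{1}{76}\right) = - \frac{2755}{2891} - \frac{3523}{76} = - \frac{10394373}{219716}$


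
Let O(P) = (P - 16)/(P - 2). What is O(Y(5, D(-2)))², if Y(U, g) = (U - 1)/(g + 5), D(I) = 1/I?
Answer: 4624/25 ≈ 184.96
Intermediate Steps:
Y(U, g) = (-1 + U)/(5 + g)
O(P) = (-16 + P)/(-2 + P)
O(Y(5, D(-2)))² = ((-16 + (-1 + 5)/(5 + 1/(-2)))/(-2 + (-1 + 5)/(5 + 1/(-2))))² = ((-16 + 4/(5 - ½))/(-2 + 4/(5 - ½)))² = ((-16 + 4/(9/2))/(-2 + 4/(9/2)))² = ((-16 + (2/9)*4)/(-2 + (2/9)*4))² = ((-16 + 8/9)/(-2 + 8/9))² = (-136/9/(-10/9))² = (-9/10*(-136/9))² = (68/5)² = 4624/25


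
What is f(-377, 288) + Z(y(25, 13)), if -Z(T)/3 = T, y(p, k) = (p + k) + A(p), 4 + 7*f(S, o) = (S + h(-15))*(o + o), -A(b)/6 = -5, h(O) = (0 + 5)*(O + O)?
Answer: -304984/7 ≈ -43569.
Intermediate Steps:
h(O) = 10*O (h(O) = 5*(2*O) = 10*O)
A(b) = 30 (A(b) = -6*(-5) = 30)
f(S, o) = -4/7 + 2*o*(-150 + S)/7 (f(S, o) = -4/7 + ((S + 10*(-15))*(o + o))/7 = -4/7 + ((S - 150)*(2*o))/7 = -4/7 + ((-150 + S)*(2*o))/7 = -4/7 + (2*o*(-150 + S))/7 = -4/7 + 2*o*(-150 + S)/7)
y(p, k) = 30 + k + p (y(p, k) = (p + k) + 30 = (k + p) + 30 = 30 + k + p)
Z(T) = -3*T
f(-377, 288) + Z(y(25, 13)) = (-4/7 - 300/7*288 + (2/7)*(-377)*288) - 3*(30 + 13 + 25) = (-4/7 - 86400/7 - 217152/7) - 3*68 = -303556/7 - 204 = -304984/7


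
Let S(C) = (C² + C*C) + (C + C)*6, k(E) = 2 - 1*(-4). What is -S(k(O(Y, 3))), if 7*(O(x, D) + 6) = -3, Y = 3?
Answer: -144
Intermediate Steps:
O(x, D) = -45/7 (O(x, D) = -6 + (⅐)*(-3) = -6 - 3/7 = -45/7)
k(E) = 6 (k(E) = 2 + 4 = 6)
S(C) = 2*C² + 12*C (S(C) = (C² + C²) + (2*C)*6 = 2*C² + 12*C)
-S(k(O(Y, 3))) = -2*6*(6 + 6) = -2*6*12 = -1*144 = -144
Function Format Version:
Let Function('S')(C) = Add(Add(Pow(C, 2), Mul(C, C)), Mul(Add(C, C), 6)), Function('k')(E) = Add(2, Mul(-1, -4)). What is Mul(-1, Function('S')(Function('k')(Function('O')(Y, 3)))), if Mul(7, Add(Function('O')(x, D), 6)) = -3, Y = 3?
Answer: -144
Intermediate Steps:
Function('O')(x, D) = Rational(-45, 7) (Function('O')(x, D) = Add(-6, Mul(Rational(1, 7), -3)) = Add(-6, Rational(-3, 7)) = Rational(-45, 7))
Function('k')(E) = 6 (Function('k')(E) = Add(2, 4) = 6)
Function('S')(C) = Add(Mul(2, Pow(C, 2)), Mul(12, C)) (Function('S')(C) = Add(Add(Pow(C, 2), Pow(C, 2)), Mul(Mul(2, C), 6)) = Add(Mul(2, Pow(C, 2)), Mul(12, C)))
Mul(-1, Function('S')(Function('k')(Function('O')(Y, 3)))) = Mul(-1, Mul(2, 6, Add(6, 6))) = Mul(-1, Mul(2, 6, 12)) = Mul(-1, 144) = -144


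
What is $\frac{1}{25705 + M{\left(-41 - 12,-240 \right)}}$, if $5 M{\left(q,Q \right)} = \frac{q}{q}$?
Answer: $\frac{5}{128526} \approx 3.8903 \cdot 10^{-5}$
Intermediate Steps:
$M{\left(q,Q \right)} = \frac{1}{5}$ ($M{\left(q,Q \right)} = \frac{q \frac{1}{q}}{5} = \frac{1}{5} \cdot 1 = \frac{1}{5}$)
$\frac{1}{25705 + M{\left(-41 - 12,-240 \right)}} = \frac{1}{25705 + \frac{1}{5}} = \frac{1}{\frac{128526}{5}} = \frac{5}{128526}$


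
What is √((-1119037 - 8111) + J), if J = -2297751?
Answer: I*√3424899 ≈ 1850.6*I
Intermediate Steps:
√((-1119037 - 8111) + J) = √((-1119037 - 8111) - 2297751) = √(-1127148 - 2297751) = √(-3424899) = I*√3424899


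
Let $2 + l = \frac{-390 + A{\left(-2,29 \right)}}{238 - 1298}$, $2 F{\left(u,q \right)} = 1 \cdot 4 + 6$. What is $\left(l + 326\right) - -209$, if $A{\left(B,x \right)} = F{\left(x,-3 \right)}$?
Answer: $\frac{113073}{212} \approx 533.36$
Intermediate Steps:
$F{\left(u,q \right)} = 5$ ($F{\left(u,q \right)} = \frac{1 \cdot 4 + 6}{2} = \frac{4 + 6}{2} = \frac{1}{2} \cdot 10 = 5$)
$A{\left(B,x \right)} = 5$
$l = - \frac{347}{212}$ ($l = -2 + \frac{-390 + 5}{238 - 1298} = -2 - \frac{385}{-1060} = -2 - - \frac{77}{212} = -2 + \frac{77}{212} = - \frac{347}{212} \approx -1.6368$)
$\left(l + 326\right) - -209 = \left(- \frac{347}{212} + 326\right) - -209 = \frac{68765}{212} + \left(-1023 + 1232\right) = \frac{68765}{212} + 209 = \frac{113073}{212}$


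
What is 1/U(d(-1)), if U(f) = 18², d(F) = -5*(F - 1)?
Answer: 1/324 ≈ 0.0030864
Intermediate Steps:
d(F) = 5 - 5*F (d(F) = -5*(-1 + F) = 5 - 5*F)
U(f) = 324
1/U(d(-1)) = 1/324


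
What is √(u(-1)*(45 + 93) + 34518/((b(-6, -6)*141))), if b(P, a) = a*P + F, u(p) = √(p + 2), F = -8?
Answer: √63534506/658 ≈ 12.114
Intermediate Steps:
u(p) = √(2 + p)
b(P, a) = -8 + P*a (b(P, a) = a*P - 8 = P*a - 8 = -8 + P*a)
√(u(-1)*(45 + 93) + 34518/((b(-6, -6)*141))) = √(√(2 - 1)*(45 + 93) + 34518/(((-8 - 6*(-6))*141))) = √(√1*138 + 34518/(((-8 + 36)*141))) = √(1*138 + 34518/((28*141))) = √(138 + 34518/3948) = √(138 + 34518*(1/3948)) = √(138 + 5753/658) = √(96557/658) = √63534506/658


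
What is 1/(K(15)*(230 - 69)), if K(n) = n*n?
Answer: 1/36225 ≈ 2.7605e-5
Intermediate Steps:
K(n) = n**2
1/(K(15)*(230 - 69)) = 1/(15**2*(230 - 69)) = 1/(225*161) = 1/36225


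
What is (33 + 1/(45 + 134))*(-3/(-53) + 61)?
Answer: 19118288/9487 ≈ 2015.2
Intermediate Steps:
(33 + 1/(45 + 134))*(-3/(-53) + 61) = (33 + 1/179)*(-3*(-1/53) + 61) = (33 + 1/179)*(3/53 + 61) = (5908/179)*(3236/53) = 19118288/9487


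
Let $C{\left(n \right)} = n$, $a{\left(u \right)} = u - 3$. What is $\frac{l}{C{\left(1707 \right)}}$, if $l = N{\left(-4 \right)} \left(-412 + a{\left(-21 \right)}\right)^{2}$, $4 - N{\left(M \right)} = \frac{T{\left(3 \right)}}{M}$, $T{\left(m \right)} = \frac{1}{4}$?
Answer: $\frac{772265}{1707} \approx 452.41$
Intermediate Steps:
$T{\left(m \right)} = \frac{1}{4}$
$a{\left(u \right)} = -3 + u$
$N{\left(M \right)} = 4 - \frac{1}{4 M}$
$l = 772265$ ($l = \left(4 - \frac{1}{4 \left(-4\right)}\right) \left(-412 - 24\right)^{2} = \left(4 - - \frac{1}{16}\right) \left(-412 - 24\right)^{2} = \left(4 + \frac{1}{16}\right) \left(-436\right)^{2} = \frac{65}{16} \cdot 190096 = 772265$)
$\frac{l}{C{\left(1707 \right)}} = \frac{772265}{1707}$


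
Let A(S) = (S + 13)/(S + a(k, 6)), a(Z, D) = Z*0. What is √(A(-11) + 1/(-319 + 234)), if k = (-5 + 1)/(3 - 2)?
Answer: I*√169235/935 ≈ 0.43998*I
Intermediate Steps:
k = -4 (k = -4/1 = -4*1 = -4)
a(Z, D) = 0
A(S) = (13 + S)/S (A(S) = (S + 13)/(S + 0) = (13 + S)/S)
√(A(-11) + 1/(-319 + 234)) = √((13 - 11)/(-11) + 1/(-319 + 234)) = √(-1/11*2 + 1/(-85)) = √(-2/11 - 1/85) = √(-181/935) = I*√169235/935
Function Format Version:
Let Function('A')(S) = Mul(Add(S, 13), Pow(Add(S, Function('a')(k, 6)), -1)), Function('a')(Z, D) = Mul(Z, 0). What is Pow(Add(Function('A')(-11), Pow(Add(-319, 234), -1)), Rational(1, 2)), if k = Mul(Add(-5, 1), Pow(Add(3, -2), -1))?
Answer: Mul(Rational(1, 935), I, Pow(169235, Rational(1, 2))) ≈ Mul(0.43998, I)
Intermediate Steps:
k = -4 (k = Mul(-4, Pow(1, -1)) = Mul(-4, 1) = -4)
Function('a')(Z, D) = 0
Function('A')(S) = Mul(Pow(S, -1), Add(13, S)) (Function('A')(S) = Mul(Add(S, 13), Pow(Add(S, 0), -1)) = Mul(Add(13, S), Pow(S, -1)) = Mul(Pow(S, -1), Add(13, S)))
Pow(Add(Function('A')(-11), Pow(Add(-319, 234), -1)), Rational(1, 2)) = Pow(Add(Mul(Pow(-11, -1), Add(13, -11)), Pow(Add(-319, 234), -1)), Rational(1, 2)) = Pow(Add(Mul(Rational(-1, 11), 2), Pow(-85, -1)), Rational(1, 2)) = Pow(Add(Rational(-2, 11), Rational(-1, 85)), Rational(1, 2)) = Pow(Rational(-181, 935), Rational(1, 2)) = Mul(Rational(1, 935), I, Pow(169235, Rational(1, 2)))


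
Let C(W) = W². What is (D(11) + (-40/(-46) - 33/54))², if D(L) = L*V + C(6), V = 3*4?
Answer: 4852376281/171396 ≈ 28311.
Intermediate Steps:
V = 12
D(L) = 36 + 12*L (D(L) = L*12 + 6² = 12*L + 36 = 36 + 12*L)
(D(11) + (-40/(-46) - 33/54))² = ((36 + 12*11) + (-40/(-46) - 33/54))² = ((36 + 132) + (-40*(-1/46) - 33*1/54))² = (168 + (20/23 - 11/18))² = (168 + 107/414)² = (69659/414)² = 4852376281/171396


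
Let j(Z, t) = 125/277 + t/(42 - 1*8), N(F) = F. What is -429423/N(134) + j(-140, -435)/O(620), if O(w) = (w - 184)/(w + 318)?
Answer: -444482100361/137559308 ≈ -3231.2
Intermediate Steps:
O(w) = (-184 + w)/(318 + w)
j(Z, t) = 125/277 + t/34 (j(Z, t) = 125*(1/277) + t/(42 - 8) = 125/277 + t/34)
-429423/N(134) + j(-140, -435)/O(620) = -429423/134 + (125/277 + (1/34)*(-435))/(((-184 + 620)/(318 + 620))) = -429423*1/134 + (125/277 - 435/34)/((436/938)) = -429423/134 - 116245/(9418*((1/938)*436)) = -429423/134 - 116245/(9418*218/469) = -429423/134 - 116245/9418*469/218 = -429423/134 - 54518905/2053124 = -444482100361/137559308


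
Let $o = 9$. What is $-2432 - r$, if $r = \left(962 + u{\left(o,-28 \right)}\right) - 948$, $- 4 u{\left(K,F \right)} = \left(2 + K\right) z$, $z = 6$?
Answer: $- \frac{4859}{2} \approx -2429.5$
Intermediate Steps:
$u{\left(K,F \right)} = -3 - \frac{3 K}{2}$ ($u{\left(K,F \right)} = - \frac{\left(2 + K\right) 6}{4} = - \frac{12 + 6 K}{4} = -3 - \frac{3 K}{2}$)
$r = - \frac{5}{2}$ ($r = \left(962 - \frac{33}{2}\right) - 948 = \frac{1891}{2} - 948 = - \frac{5}{2} \approx -2.5$)
$-2432 - r = -2432 - - \frac{5}{2} = -2432 + \frac{5}{2} = - \frac{4859}{2}$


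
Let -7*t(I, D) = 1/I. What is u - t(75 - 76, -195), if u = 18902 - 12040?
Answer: 48033/7 ≈ 6861.9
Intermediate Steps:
t(I, D) = -1/(7*I)
u = 6862
u - t(75 - 76, -195) = 6862 - (-1)/(7*(75 - 76)) = 6862 - (-1)/(7*(-1)) = 6862 - (-1)*(-1)/7 = 6862 - 1*⅐ = 6862 - ⅐ = 48033/7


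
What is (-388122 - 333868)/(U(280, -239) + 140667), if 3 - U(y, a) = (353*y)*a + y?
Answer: -72199/2376315 ≈ -0.030383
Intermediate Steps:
U(y, a) = 3 - y - 353*a*y (U(y, a) = 3 - ((353*y)*a + y) = 3 - (353*a*y + y) = 3 - (y + 353*a*y) = 3 + (-y - 353*a*y) = 3 - y - 353*a*y)
(-388122 - 333868)/(U(280, -239) + 140667) = (-388122 - 333868)/((3 - 1*280 - 353*(-239)*280) + 140667) = -721990/((3 - 280 + 23622760) + 140667) = -721990/(23622483 + 140667) = -721990/23763150 = -721990*1/23763150 = -72199/2376315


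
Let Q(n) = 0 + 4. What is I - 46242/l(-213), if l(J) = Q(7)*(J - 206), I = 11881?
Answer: 9979399/838 ≈ 11909.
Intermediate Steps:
Q(n) = 4
l(J) = -824 + 4*J (l(J) = 4*(J - 206) = 4*(-206 + J) = -824 + 4*J)
I - 46242/l(-213) = 11881 - 46242/(-824 + 4*(-213)) = 11881 - 46242/(-824 - 852) = 11881 - 46242/(-1676) = 11881 - 46242*(-1/1676) = 11881 + 23121/838 = 9979399/838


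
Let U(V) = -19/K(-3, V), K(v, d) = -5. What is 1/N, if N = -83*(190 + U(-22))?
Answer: -5/80427 ≈ -6.2168e-5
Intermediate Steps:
U(V) = 19/5 (U(V) = -19/(-5) = -19*(-1/5) = 19/5)
N = -80427/5 (N = -83*(190 + 19/5) = -83*969/5 = -80427/5 ≈ -16085.)
1/N = 1/(-80427/5) = -5/80427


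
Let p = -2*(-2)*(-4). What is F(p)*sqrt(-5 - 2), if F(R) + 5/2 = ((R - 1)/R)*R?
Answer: -39*I*sqrt(7)/2 ≈ -51.592*I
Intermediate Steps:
p = -16 (p = 4*(-4) = -16)
F(R) = -7/2 + R (F(R) = -5/2 + ((R - 1)/R)*R = -5/2 + ((-1 + R)/R)*R = -5/2 + (-1 + R) = -7/2 + R)
F(p)*sqrt(-5 - 2) = (-7/2 - 16)*sqrt(-5 - 2) = -39*I*sqrt(7)/2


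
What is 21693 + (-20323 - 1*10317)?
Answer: -8947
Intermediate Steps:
21693 + (-20323 - 1*10317) = 21693 + (-20323 - 10317) = 21693 - 30640 = -8947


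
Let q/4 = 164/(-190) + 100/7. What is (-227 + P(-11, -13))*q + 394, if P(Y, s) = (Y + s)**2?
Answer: 12722706/665 ≈ 19132.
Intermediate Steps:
q = 35704/665 (q = 4*(164/(-190) + 100/7) = 4*(164*(-1/190) + 100*(1/7)) = 4*(-82/95 + 100/7) = 4*(8926/665) = 35704/665 ≈ 53.690)
(-227 + P(-11, -13))*q + 394 = (-227 + (-11 - 13)**2)*(35704/665) + 394 = (-227 + (-24)**2)*(35704/665) + 394 = (-227 + 576)*(35704/665) + 394 = 349*(35704/665) + 394 = 12460696/665 + 394 = 12722706/665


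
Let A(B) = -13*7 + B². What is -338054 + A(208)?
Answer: -294881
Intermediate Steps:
A(B) = -91 + B²
-338054 + A(208) = -338054 + (-91 + 208²) = -338054 + (-91 + 43264) = -338054 + 43173 = -294881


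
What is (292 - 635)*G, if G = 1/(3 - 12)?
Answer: 343/9 ≈ 38.111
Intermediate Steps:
G = -⅑ (G = 1/(-9) = -⅑ ≈ -0.11111)
(292 - 635)*G = (292 - 635)*(-⅑) = -343*(-⅑) = 343/9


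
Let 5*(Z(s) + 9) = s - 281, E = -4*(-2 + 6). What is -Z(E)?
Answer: 342/5 ≈ 68.400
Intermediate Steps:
E = -16 (E = -4*4 = -16)
Z(s) = -326/5 + s/5 (Z(s) = -9 + (s - 281)/5 = -9 + (-281 + s)/5 = -9 + (-281/5 + s/5) = -326/5 + s/5)
-Z(E) = -(-326/5 + (⅕)*(-16)) = -(-326/5 - 16/5) = -1*(-342/5) = 342/5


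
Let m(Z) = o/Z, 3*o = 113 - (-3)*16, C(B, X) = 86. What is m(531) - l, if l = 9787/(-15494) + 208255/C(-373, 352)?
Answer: -1284645625465/530661753 ≈ -2420.8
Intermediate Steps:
l = 806465322/333121 (l = 9787/(-15494) + 208255/86 = 9787*(-1/15494) + 208255*(1/86) = -9787/15494 + 208255/86 = 806465322/333121 ≈ 2420.9)
o = 161/3 (o = (113 - (-3)*16)/3 = (113 - 1*(-48))/3 = (113 + 48)/3 = (⅓)*161 = 161/3 ≈ 53.667)
m(Z) = 161/(3*Z)
m(531) - l = (161/3)/531 - 1*806465322/333121 = (161/3)*(1/531) - 806465322/333121 = 161/1593 - 806465322/333121 = -1284645625465/530661753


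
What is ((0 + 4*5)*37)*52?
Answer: 38480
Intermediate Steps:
((0 + 4*5)*37)*52 = ((0 + 20)*37)*52 = (20*37)*52 = 740*52 = 38480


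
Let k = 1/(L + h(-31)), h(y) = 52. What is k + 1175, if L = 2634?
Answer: 3156051/2686 ≈ 1175.0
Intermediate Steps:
k = 1/2686 (k = 1/(2634 + 52) = 1/2686 ≈ 0.00037230)
k + 1175 = 1/2686 + 1175 = 3156051/2686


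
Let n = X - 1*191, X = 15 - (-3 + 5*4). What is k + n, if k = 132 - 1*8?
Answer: -69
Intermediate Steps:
X = -2 (X = 15 - (-3 + 20) = 15 - 1*17 = 15 - 17 = -2)
k = 124 (k = 132 - 8 = 124)
n = -193 (n = -2 - 1*191 = -2 - 191 = -193)
k + n = 124 - 193 = -69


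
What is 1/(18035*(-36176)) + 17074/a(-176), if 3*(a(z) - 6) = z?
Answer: -16709491271839/51542298640 ≈ -324.19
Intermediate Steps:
a(z) = 6 + z/3
1/(18035*(-36176)) + 17074/a(-176) = 1/(18035*(-36176)) + 17074/(6 + (1/3)*(-176)) = (1/18035)*(-1/36176) + 17074/(6 - 176/3) = -1/652434160 + 17074/(-158/3) = -1/652434160 + 17074*(-3/158) = -1/652434160 - 25611/79 = -16709491271839/51542298640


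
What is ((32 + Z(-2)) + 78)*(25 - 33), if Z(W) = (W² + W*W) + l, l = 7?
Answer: -1000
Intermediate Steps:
Z(W) = 7 + 2*W² (Z(W) = (W² + W*W) + 7 = (W² + W²) + 7 = 2*W² + 7 = 7 + 2*W²)
((32 + Z(-2)) + 78)*(25 - 33) = ((32 + (7 + 2*(-2)²)) + 78)*(25 - 33) = ((32 + (7 + 2*4)) + 78)*(-8) = ((32 + (7 + 8)) + 78)*(-8) = ((32 + 15) + 78)*(-8) = (47 + 78)*(-8) = 125*(-8) = -1000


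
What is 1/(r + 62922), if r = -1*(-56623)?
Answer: 1/119545 ≈ 8.3651e-6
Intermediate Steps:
r = 56623
1/(r + 62922) = 1/(56623 + 62922) = 1/119545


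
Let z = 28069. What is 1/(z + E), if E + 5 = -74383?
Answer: -1/46319 ≈ -2.1589e-5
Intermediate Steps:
E = -74388 (E = -5 - 74383 = -74388)
1/(z + E) = 1/(28069 - 74388) = 1/(-46319) = -1/46319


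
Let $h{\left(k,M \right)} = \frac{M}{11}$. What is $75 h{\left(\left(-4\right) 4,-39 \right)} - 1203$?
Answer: $- \frac{16158}{11} \approx -1468.9$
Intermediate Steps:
$h{\left(k,M \right)} = \frac{M}{11}$ ($h{\left(k,M \right)} = M \frac{1}{11} = \frac{M}{11}$)
$75 h{\left(\left(-4\right) 4,-39 \right)} - 1203 = 75 \cdot \frac{1}{11} \left(-39\right) - 1203 = 75 \left(- \frac{39}{11}\right) - 1203 = - \frac{2925}{11} - 1203 = - \frac{16158}{11}$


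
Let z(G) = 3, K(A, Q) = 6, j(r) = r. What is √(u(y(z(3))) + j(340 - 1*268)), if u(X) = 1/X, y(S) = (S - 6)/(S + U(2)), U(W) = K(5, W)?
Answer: √69 ≈ 8.3066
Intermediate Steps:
U(W) = 6
y(S) = (-6 + S)/(6 + S) (y(S) = (S - 6)/(S + 6) = (-6 + S)/(6 + S))
√(u(y(z(3))) + j(340 - 1*268)) = √(1/((-6 + 3)/(6 + 3)) + (340 - 1*268)) = √(1/(-3/9) + (340 - 268)) = √(1/((⅑)*(-3)) + 72) = √(1/(-⅓) + 72) = √(-3 + 72) = √69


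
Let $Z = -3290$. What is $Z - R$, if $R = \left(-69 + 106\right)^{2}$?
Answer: $-4659$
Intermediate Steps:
$R = 1369$ ($R = 37^{2} = 1369$)
$Z - R = -3290 - 1369 = -4659$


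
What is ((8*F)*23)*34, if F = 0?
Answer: 0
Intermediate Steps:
((8*F)*23)*34 = ((8*0)*23)*34 = (0*23)*34 = 0*34 = 0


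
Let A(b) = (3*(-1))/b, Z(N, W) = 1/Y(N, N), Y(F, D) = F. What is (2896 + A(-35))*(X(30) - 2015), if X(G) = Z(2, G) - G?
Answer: -414473307/70 ≈ -5.9210e+6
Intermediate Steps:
Z(N, W) = 1/N
A(b) = -3/b
X(G) = 1/2 - G
(2896 + A(-35))*(X(30) - 2015) = (2896 - 3/(-35))*((1/2 - 1*30) - 2015) = (2896 - 3*(-1/35))*((1/2 - 30) - 2015) = (2896 + 3/35)*(-59/2 - 2015) = (101363/35)*(-4089/2) = -414473307/70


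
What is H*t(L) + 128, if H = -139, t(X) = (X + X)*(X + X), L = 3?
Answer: -4876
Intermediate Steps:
t(X) = 4*X² (t(X) = (2*X)*(2*X) = 4*X²)
H*t(L) + 128 = -556*3² + 128 = -556*9 + 128 = -139*36 + 128 = -5004 + 128 = -4876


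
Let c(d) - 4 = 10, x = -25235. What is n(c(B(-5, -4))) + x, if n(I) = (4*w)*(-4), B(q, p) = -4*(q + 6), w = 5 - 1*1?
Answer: -25299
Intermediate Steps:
w = 4 (w = 5 - 1 = 4)
B(q, p) = -24 - 4*q (B(q, p) = -4*(6 + q) = -24 - 4*q)
c(d) = 14 (c(d) = 4 + 10 = 14)
n(I) = -64 (n(I) = (4*4)*(-4) = 16*(-4) = -64)
n(c(B(-5, -4))) + x = -64 - 25235 = -25299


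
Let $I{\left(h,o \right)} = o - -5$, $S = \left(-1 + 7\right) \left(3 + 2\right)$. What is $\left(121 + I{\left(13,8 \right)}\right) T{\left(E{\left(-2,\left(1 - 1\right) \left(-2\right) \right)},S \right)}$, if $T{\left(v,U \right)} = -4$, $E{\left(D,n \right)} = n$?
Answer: $-536$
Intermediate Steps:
$S = 30$ ($S = 6 \cdot 5 = 30$)
$I{\left(h,o \right)} = 5 + o$ ($I{\left(h,o \right)} = o + 5 = 5 + o$)
$\left(121 + I{\left(13,8 \right)}\right) T{\left(E{\left(-2,\left(1 - 1\right) \left(-2\right) \right)},S \right)} = \left(121 + \left(5 + 8\right)\right) \left(-4\right) = \left(121 + 13\right) \left(-4\right) = 134 \left(-4\right) = -536$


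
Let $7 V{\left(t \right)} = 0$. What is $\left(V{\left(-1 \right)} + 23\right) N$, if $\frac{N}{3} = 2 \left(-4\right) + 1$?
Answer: $-483$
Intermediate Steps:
$V{\left(t \right)} = 0$ ($V{\left(t \right)} = \frac{1}{7} \cdot 0 = 0$)
$N = -21$ ($N = 3 \left(2 \left(-4\right) + 1\right) = 3 \left(-8 + 1\right) = 3 \left(-7\right) = -21$)
$\left(V{\left(-1 \right)} + 23\right) N = \left(0 + 23\right) \left(-21\right) = 23 \left(-21\right) = -483$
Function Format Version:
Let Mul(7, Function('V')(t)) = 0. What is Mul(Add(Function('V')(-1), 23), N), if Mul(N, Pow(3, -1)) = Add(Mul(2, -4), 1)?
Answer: -483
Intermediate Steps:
Function('V')(t) = 0 (Function('V')(t) = Mul(Rational(1, 7), 0) = 0)
N = -21 (N = Mul(3, Add(Mul(2, -4), 1)) = Mul(3, Add(-8, 1)) = Mul(3, -7) = -21)
Mul(Add(Function('V')(-1), 23), N) = Mul(Add(0, 23), -21) = Mul(23, -21) = -483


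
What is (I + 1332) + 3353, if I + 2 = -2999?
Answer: 1684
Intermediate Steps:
I = -3001 (I = -2 - 2999 = -3001)
(I + 1332) + 3353 = (-3001 + 1332) + 3353 = -1669 + 3353 = 1684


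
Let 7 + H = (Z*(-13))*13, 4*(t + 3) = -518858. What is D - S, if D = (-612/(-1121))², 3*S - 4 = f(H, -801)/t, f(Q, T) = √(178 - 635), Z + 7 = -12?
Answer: -3902932/3769923 + 2*I*√457/778305 ≈ -1.0353 + 5.4934e-5*I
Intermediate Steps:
Z = -19 (Z = -7 - 12 = -19)
t = -259435/2 (t = -3 + (¼)*(-518858) = -3 - 259429/2 = -259435/2 ≈ -1.2972e+5)
H = 3204 (H = -7 - 19*(-13)*13 = -7 + 247*13 = -7 + 3211 = 3204)
f(Q, T) = I*√457 (f(Q, T) = √(-457) = I*√457)
S = 4/3 - 2*I*√457/778305 (S = 4/3 + ((I*√457)/(-259435/2))/3 = 4/3 + ((I*√457)*(-2/259435))/3 = 4/3 + (-2*I*√457/259435)/3 = 4/3 - 2*I*√457/778305 ≈ 1.3333 - 5.4934e-5*I)
D = 374544/1256641 (D = (-612*(-1/1121))² = (612/1121)² = 374544/1256641 ≈ 0.29805)
D - S = 374544/1256641 - (4/3 - 2*I*√457/778305) = 374544/1256641 + (-4/3 + 2*I*√457/778305) = -3902932/3769923 + 2*I*√457/778305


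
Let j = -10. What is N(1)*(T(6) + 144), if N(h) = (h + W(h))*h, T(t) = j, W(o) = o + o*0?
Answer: 268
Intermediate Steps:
W(o) = o (W(o) = o + 0 = o)
T(t) = -10
N(h) = 2*h² (N(h) = (h + h)*h = (2*h)*h = 2*h²)
N(1)*(T(6) + 144) = (2*1²)*(-10 + 144) = (2*1)*134 = 2*134 = 268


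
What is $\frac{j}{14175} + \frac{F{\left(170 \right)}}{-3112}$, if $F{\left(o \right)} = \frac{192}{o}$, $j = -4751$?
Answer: $- \frac{31452383}{93739275} \approx -0.33553$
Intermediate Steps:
$\frac{j}{14175} + \frac{F{\left(170 \right)}}{-3112} = - \frac{4751}{14175} + \frac{192 \cdot \frac{1}{170}}{-3112} = \left(-4751\right) \frac{1}{14175} + 192 \cdot \frac{1}{170} \left(- \frac{1}{3112}\right) = - \frac{4751}{14175} + \frac{96}{85} \left(- \frac{1}{3112}\right) = - \frac{4751}{14175} - \frac{12}{33065} = - \frac{31452383}{93739275}$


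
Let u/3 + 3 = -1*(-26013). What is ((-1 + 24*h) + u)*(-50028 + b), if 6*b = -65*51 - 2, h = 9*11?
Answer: -24401711425/6 ≈ -4.0670e+9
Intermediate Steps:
u = 78030 (u = -9 + 3*(-1*(-26013)) = -9 + 3*26013 = -9 + 78039 = 78030)
h = 99
b = -3317/6 (b = (-65*51 - 2)/6 = (-3315 - 2)/6 = (⅙)*(-3317) = -3317/6 ≈ -552.83)
((-1 + 24*h) + u)*(-50028 + b) = ((-1 + 24*99) + 78030)*(-50028 - 3317/6) = ((-1 + 2376) + 78030)*(-303485/6) = (2375 + 78030)*(-303485/6) = 80405*(-303485/6) = -24401711425/6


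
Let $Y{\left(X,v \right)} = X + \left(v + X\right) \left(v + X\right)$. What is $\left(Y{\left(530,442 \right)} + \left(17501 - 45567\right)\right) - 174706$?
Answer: $742542$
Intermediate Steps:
$Y{\left(X,v \right)} = X + \left(X + v\right)^{2}$ ($Y{\left(X,v \right)} = X + \left(X + v\right) \left(X + v\right) = X + \left(X + v\right)^{2}$)
$\left(Y{\left(530,442 \right)} + \left(17501 - 45567\right)\right) - 174706 = \left(\left(530 + \left(530 + 442\right)^{2}\right) + \left(17501 - 45567\right)\right) - 174706 = \left(\left(530 + 972^{2}\right) + \left(17501 - 45567\right)\right) - 174706 = \left(\left(530 + 944784\right) - 28066\right) - 174706 = \left(945314 - 28066\right) - 174706 = 917248 - 174706 = 742542$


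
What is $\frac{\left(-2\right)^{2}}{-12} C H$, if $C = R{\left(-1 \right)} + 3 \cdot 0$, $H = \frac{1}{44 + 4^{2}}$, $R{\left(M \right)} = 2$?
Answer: $- \frac{1}{90} \approx -0.011111$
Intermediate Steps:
$H = \frac{1}{60}$ ($H = \frac{1}{44 + 16} = \frac{1}{60} \approx 0.016667$)
$C = 2$ ($C = 2 + 3 \cdot 0 = 2 + 0 = 2$)
$\frac{\left(-2\right)^{2}}{-12} C H = \frac{\left(-2\right)^{2}}{-12} \cdot 2 \cdot \frac{1}{60} = 4 \left(- \frac{1}{12}\right) 2 \cdot \frac{1}{60} = \left(- \frac{1}{3}\right) 2 \cdot \frac{1}{60} = \left(- \frac{2}{3}\right) \frac{1}{60} = - \frac{1}{90}$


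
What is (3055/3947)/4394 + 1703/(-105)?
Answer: -2271923783/140079030 ≈ -16.219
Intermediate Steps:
(3055/3947)/4394 + 1703/(-105) = (3055*(1/3947))*(1/4394) + 1703*(-1/105) = (3055/3947)*(1/4394) - 1703/105 = 235/1334086 - 1703/105 = -2271923783/140079030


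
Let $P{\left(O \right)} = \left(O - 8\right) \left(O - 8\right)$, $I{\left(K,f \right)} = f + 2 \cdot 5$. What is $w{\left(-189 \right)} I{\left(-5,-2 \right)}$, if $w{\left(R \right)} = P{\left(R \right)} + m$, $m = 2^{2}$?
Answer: $310504$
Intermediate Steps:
$I{\left(K,f \right)} = 10 + f$ ($I{\left(K,f \right)} = f + 10 = 10 + f$)
$P{\left(O \right)} = \left(-8 + O\right)^{2}$ ($P{\left(O \right)} = \left(-8 + O\right) \left(-8 + O\right) = \left(-8 + O\right)^{2}$)
$m = 4$
$w{\left(R \right)} = 4 + \left(-8 + R\right)^{2}$ ($w{\left(R \right)} = \left(-8 + R\right)^{2} + 4 = 4 + \left(-8 + R\right)^{2}$)
$w{\left(-189 \right)} I{\left(-5,-2 \right)} = \left(4 + \left(-8 - 189\right)^{2}\right) \left(10 - 2\right) = \left(4 + \left(-197\right)^{2}\right) 8 = \left(4 + 38809\right) 8 = 38813 \cdot 8 = 310504$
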